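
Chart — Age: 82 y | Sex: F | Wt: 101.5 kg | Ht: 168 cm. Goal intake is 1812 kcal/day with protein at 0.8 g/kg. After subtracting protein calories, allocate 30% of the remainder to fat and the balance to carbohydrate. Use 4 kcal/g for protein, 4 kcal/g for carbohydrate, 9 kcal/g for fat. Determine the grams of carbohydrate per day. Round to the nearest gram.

Protein = 0.8 × 101.5 = 81.2 g → 81.2 × 4 = 324.8 kcal.
Non-protein calories = 1812 − 324.8 = 1487.2 kcal.
Fat: 30% × 1487.2 = 446.16 kcal; carbohydrate: 1041.04 kcal.
Carbohydrate: 1041.04 kcal ÷ 4 kcal/g = 260.26 g.

260 g/day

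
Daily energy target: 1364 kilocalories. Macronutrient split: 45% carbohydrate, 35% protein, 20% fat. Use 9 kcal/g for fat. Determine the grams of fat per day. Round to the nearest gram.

Fat energy = 20% × 1364 = 272.8 kcal.
At 9 kcal/g: 272.8 ÷ 9 = 30.3111 g.

30 g/day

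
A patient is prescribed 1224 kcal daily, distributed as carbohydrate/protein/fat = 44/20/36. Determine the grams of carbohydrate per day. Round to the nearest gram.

Carbohydrate energy = 44% × 1224 = 538.56 kcal.
At 4 kcal/g: 538.56 ÷ 4 = 134.64 g.

135 g/day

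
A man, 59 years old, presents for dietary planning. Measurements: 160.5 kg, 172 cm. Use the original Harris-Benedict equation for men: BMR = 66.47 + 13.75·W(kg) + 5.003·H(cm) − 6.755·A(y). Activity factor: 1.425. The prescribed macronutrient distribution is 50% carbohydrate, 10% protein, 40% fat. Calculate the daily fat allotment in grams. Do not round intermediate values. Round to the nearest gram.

173 g/day

Harris-Benedict: BMR = 66.47 + 13.75(160.5) + 5.003(172) − 6.755(59) = 2735.316 kcal/day.
TEE = 2735.316 × 1.425 = 3897.8253 kcal/day.
Fat energy = 40% × 3897.8253 = 1559.1301 kcal.
Fat = 1559.1301 ÷ 9 kcal/g = 173.2367 g.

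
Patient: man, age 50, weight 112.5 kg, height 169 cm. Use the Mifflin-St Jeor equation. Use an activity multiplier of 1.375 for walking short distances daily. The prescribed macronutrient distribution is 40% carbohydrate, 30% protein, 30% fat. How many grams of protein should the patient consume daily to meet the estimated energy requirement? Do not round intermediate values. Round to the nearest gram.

Mifflin-St Jeor (male): BMR = 10(112.5) + 6.25(169) − 5(50) + 5 = 1125 + 1056.25 − 250 + 5 = 1936.25 kcal/day.
TEE = 1936.25 × 1.375 = 2662.3438 kcal/day.
Protein energy = 30% × 2662.3438 = 798.7031 kcal.
Protein = 798.7031 ÷ 4 kcal/g = 199.6758 g.

200 g/day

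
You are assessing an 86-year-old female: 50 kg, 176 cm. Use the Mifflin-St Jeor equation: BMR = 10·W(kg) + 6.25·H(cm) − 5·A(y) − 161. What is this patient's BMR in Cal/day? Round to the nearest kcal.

Mifflin-St Jeor (female): BMR = 10(50) + 6.25(176) − 5(86) − 161 = 500 + 1100 − 430 − 161 = 1009 kcal/day.

1009 Cal/day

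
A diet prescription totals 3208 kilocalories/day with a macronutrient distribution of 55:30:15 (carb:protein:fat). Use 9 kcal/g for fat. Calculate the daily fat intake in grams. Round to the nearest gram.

Fat energy = 15% × 3208 = 481.2 kcal.
At 9 kcal/g: 481.2 ÷ 9 = 53.4667 g.

53 g/day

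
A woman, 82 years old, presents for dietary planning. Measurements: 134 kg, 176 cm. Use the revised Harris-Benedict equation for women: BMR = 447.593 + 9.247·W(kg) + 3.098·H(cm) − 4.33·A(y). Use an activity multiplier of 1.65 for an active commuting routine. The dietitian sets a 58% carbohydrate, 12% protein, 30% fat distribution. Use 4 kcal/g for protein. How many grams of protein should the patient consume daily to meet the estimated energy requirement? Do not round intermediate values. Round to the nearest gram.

93 g/day

Harris-Benedict: BMR = 447.593 + 9.247(134) + 3.098(176) − 4.33(82) = 1876.879 kcal/day.
TEE = 1876.879 × 1.65 = 3096.8504 kcal/day.
Protein energy = 12% × 3096.8504 = 371.622 kcal.
Protein = 371.622 ÷ 4 kcal/g = 92.9055 g.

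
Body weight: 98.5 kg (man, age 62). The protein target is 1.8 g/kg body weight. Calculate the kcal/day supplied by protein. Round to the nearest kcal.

Protein = 1.8 g/kg × 98.5 kg = 177.3 g/day.
Protein energy = 177.3 g × 4 kcal/g = 709.2 kcal/day.

709 kcal/day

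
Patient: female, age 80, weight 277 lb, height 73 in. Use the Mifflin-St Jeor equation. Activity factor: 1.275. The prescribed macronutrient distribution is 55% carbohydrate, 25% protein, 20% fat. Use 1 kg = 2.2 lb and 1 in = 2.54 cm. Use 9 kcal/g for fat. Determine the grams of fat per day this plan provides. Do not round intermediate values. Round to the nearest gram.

Convert to metric: weight = 277 ÷ 2.2 = 125.9091 kg; height = 73 × 2.54 = 185.42 cm.
Mifflin-St Jeor (female): BMR = 10(125.9091) + 6.25(185.42) − 5(80) − 161 = 1259.0909 + 1158.875 − 400 − 161 = 1856.9659 kcal/day.
TEE = 1856.9659 × 1.275 = 2367.6315 kcal/day.
Fat energy = 20% × 2367.6315 = 473.5263 kcal.
Fat = 473.5263 ÷ 9 kcal/g = 52.614 g.

53 g/day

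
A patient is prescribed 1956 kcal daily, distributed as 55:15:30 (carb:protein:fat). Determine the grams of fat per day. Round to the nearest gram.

Fat energy = 30% × 1956 = 586.8 kcal.
At 9 kcal/g: 586.8 ÷ 9 = 65.2 g.

65 g/day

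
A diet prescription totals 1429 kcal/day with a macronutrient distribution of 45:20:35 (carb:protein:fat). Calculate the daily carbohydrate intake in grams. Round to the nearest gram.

161 g/day

Carbohydrate energy = 45% × 1429 = 643.05 kcal.
At 4 kcal/g: 643.05 ÷ 4 = 160.7625 g.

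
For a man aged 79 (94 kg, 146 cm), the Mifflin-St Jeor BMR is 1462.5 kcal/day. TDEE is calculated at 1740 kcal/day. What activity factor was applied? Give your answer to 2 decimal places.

Activity factor = TEE ÷ BMR = 1740 ÷ 1462.5 = 1.19.

1.19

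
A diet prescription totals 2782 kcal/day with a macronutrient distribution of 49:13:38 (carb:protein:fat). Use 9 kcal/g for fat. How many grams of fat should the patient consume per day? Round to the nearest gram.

117 g/day

Fat energy = 38% × 2782 = 1057.16 kcal.
At 9 kcal/g: 1057.16 ÷ 9 = 117.4622 g.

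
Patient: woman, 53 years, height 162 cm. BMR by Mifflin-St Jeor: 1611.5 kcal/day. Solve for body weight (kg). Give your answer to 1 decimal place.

102.5 kg

1611.5 = 10·W + 6.25(162) − 5(53) − 161
10·W = 1611.5 − 586.5 = 1025, so W = 102.5 kg.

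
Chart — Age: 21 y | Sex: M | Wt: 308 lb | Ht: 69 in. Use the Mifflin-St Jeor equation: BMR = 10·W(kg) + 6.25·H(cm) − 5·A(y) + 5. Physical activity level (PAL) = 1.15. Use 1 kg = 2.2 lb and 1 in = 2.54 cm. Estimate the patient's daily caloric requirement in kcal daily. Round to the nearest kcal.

Convert to metric: weight = 308 ÷ 2.2 = 140 kg; height = 69 × 2.54 = 175.26 cm.
Mifflin-St Jeor (male): BMR = 10(140) + 6.25(175.26) − 5(21) + 5 = 1400 + 1095.375 − 105 + 5 = 2395.375 kcal/day.
TEE = BMR × activity factor = 2395.375 × 1.15 = 2754.6813 kcal/day.

2755 kcal daily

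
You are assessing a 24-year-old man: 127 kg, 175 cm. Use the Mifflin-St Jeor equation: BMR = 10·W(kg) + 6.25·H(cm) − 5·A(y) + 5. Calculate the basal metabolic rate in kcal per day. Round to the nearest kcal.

Mifflin-St Jeor (male): BMR = 10(127) + 6.25(175) − 5(24) + 5 = 1270 + 1093.75 − 120 + 5 = 2248.75 kcal/day.

2249 kcal per day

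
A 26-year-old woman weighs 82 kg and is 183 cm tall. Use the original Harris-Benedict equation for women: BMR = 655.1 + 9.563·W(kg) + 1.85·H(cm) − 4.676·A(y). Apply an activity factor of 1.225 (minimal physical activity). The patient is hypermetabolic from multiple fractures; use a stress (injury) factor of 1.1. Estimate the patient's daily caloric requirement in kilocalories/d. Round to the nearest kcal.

2232 kilocalories/d

Harris-Benedict: BMR = 655.1 + 9.563(82) + 1.85(183) − 4.676(26) = 1656.24 kcal/day.
TEE = BMR × activity factor = 1656.24 × 1.225 = 2028.894 kcal/day.
Apply stress factor: 2028.894 × 1.1 = 2231.7834 kcal/day.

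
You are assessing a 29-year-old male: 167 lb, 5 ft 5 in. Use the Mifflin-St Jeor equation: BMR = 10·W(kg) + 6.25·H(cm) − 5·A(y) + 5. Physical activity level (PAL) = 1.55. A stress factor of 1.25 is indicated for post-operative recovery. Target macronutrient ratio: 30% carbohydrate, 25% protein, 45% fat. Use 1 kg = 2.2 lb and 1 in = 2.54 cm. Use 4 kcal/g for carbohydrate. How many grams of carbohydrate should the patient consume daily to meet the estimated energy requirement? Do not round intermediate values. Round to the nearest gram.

240 g/day

Convert to metric: weight = 167 ÷ 2.2 = 75.9091 kg; height = (5×12 + 5) × 2.54 = 65 × 2.54 = 165.1 cm.
Mifflin-St Jeor (male): BMR = 10(75.9091) + 6.25(165.1) − 5(29) + 5 = 759.0909 + 1031.875 − 145 + 5 = 1650.9659 kcal/day.
TEE = 1650.9659 × 1.55 = 2558.9972 kcal/day.
With stress factor 1.25: 2558.9972 × 1.25 = 3198.7464 kcal/day.
Carbohydrate energy = 30% × 3198.7464 = 959.6239 kcal.
Carbohydrate = 959.6239 ÷ 4 kcal/g = 239.906 g.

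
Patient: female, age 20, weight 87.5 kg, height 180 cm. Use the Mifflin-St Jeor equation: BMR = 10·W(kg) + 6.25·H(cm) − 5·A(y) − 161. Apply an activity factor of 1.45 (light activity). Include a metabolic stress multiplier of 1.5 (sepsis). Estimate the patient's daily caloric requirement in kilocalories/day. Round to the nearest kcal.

Mifflin-St Jeor (female): BMR = 10(87.5) + 6.25(180) − 5(20) − 161 = 875 + 1125 − 100 − 161 = 1739 kcal/day.
TEE = BMR × activity factor = 1739 × 1.45 = 2521.55 kcal/day.
Apply stress factor: 2521.55 × 1.5 = 3782.325 kcal/day.

3782 kilocalories/day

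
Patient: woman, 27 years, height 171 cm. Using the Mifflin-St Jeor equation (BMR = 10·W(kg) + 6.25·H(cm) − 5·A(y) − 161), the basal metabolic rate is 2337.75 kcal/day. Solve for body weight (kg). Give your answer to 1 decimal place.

156.5 kg

2337.75 = 10·W + 6.25(171) − 5(27) − 161
10·W = 2337.75 − 772.75 = 1565, so W = 156.5 kg.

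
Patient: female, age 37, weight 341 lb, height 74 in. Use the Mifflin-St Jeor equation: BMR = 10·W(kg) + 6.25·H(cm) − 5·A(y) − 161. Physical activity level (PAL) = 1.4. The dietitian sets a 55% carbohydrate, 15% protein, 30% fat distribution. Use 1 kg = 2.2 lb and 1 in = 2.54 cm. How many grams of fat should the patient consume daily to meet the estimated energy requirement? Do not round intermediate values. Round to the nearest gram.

Convert to metric: weight = 341 ÷ 2.2 = 155 kg; height = 74 × 2.54 = 187.96 cm.
Mifflin-St Jeor (female): BMR = 10(155) + 6.25(187.96) − 5(37) − 161 = 1550 + 1174.75 − 185 − 161 = 2378.75 kcal/day.
TEE = 2378.75 × 1.4 = 3330.25 kcal/day.
Fat energy = 30% × 3330.25 = 999.075 kcal.
Fat = 999.075 ÷ 9 kcal/g = 111.0083 g.

111 g/day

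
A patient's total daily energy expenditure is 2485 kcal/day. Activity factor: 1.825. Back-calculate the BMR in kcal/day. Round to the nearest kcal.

BMR = TEE ÷ activity factor = 2485 ÷ 1.825 = 1361.6438 kcal/day.

1362 kcal/day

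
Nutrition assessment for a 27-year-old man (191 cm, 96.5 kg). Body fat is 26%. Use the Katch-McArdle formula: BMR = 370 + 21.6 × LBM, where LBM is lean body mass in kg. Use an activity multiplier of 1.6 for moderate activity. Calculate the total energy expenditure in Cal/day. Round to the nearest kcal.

3060 Cal/day

LBM = 96.5 × (1 − 0.26) = 71.41 kg. Katch-McArdle: BMR = 370 + 21.6 × 71.41 = 1912.456 kcal/day.
TEE = BMR × activity factor = 1912.456 × 1.6 = 3059.9296 kcal/day.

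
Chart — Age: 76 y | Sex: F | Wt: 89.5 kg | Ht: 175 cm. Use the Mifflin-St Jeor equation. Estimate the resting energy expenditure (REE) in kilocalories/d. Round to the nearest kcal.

1448 kilocalories/d

Mifflin-St Jeor (female): BMR = 10(89.5) + 6.25(175) − 5(76) − 161 = 895 + 1093.75 − 380 − 161 = 1447.75 kcal/day.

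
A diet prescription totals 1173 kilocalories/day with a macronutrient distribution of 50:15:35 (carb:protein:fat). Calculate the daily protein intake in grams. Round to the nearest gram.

44 g/day

Protein energy = 15% × 1173 = 175.95 kcal.
At 4 kcal/g: 175.95 ÷ 4 = 43.9875 g.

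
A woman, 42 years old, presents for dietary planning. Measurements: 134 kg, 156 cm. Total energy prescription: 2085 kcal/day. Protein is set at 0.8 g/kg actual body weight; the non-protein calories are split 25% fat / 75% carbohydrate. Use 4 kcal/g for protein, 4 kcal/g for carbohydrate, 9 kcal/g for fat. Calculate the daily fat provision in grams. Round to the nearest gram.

46 g/day

Protein = 0.8 × 134 = 107.2 g → 107.2 × 4 = 428.8 kcal.
Non-protein calories = 2085 − 428.8 = 1656.2 kcal.
Fat: 25% × 1656.2 = 414.05 kcal; carbohydrate: 1242.15 kcal.
Fat: 414.05 kcal ÷ 9 kcal/g = 46.0056 g.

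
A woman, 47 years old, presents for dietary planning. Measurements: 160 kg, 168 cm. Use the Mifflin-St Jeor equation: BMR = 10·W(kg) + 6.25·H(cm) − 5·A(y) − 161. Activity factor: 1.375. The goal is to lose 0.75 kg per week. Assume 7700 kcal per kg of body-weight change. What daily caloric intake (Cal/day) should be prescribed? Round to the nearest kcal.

Mifflin-St Jeor (female): BMR = 10(160) + 6.25(168) − 5(47) − 161 = 1600 + 1050 − 235 − 161 = 2254 kcal/day.
TEE = 2254 × 1.375 = 3099.25 kcal/day.
Required daily deficit = 0.75 × 7700 ÷ 7 = 825 kcal/day.
Target intake = 3099.25 − 825 = 2274.25 kcal/day.

2274 Cal/day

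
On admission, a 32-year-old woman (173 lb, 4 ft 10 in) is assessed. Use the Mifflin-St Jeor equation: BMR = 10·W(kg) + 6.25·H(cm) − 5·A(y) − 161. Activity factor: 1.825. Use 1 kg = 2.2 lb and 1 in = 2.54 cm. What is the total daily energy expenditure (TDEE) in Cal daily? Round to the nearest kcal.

Convert to metric: weight = 173 ÷ 2.2 = 78.6364 kg; height = (4×12 + 10) × 2.54 = 58 × 2.54 = 147.32 cm.
Mifflin-St Jeor (female): BMR = 10(78.6364) + 6.25(147.32) − 5(32) − 161 = 786.3636 + 920.75 − 160 − 161 = 1386.1136 kcal/day.
TEE = BMR × activity factor = 1386.1136 × 1.825 = 2529.6574 kcal/day.

2530 Cal daily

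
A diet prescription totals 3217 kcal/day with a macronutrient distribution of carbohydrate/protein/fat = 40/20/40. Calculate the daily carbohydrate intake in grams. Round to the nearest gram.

Carbohydrate energy = 40% × 3217 = 1286.8 kcal.
At 4 kcal/g: 1286.8 ÷ 4 = 321.7 g.

322 g/day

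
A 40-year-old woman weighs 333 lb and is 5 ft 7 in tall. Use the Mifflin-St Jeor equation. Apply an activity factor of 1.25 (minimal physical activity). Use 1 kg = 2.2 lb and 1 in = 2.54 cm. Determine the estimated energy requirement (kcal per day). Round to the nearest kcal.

2770 kcal per day

Convert to metric: weight = 333 ÷ 2.2 = 151.3636 kg; height = (5×12 + 7) × 2.54 = 67 × 2.54 = 170.18 cm.
Mifflin-St Jeor (female): BMR = 10(151.3636) + 6.25(170.18) − 5(40) − 161 = 1513.6364 + 1063.625 − 200 − 161 = 2216.2614 kcal/day.
TEE = BMR × activity factor = 2216.2614 × 1.25 = 2770.3267 kcal/day.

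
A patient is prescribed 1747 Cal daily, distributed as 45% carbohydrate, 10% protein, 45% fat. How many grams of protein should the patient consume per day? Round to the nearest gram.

44 g/day

Protein energy = 10% × 1747 = 174.7 kcal.
At 4 kcal/g: 174.7 ÷ 4 = 43.675 g.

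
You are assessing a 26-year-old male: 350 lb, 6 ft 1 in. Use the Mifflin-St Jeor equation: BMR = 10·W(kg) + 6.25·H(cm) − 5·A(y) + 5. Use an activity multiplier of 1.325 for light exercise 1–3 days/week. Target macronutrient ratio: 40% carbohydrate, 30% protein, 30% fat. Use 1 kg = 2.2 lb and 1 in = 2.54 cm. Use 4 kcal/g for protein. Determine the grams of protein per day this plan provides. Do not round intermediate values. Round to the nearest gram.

Convert to metric: weight = 350 ÷ 2.2 = 159.0909 kg; height = (6×12 + 1) × 2.54 = 73 × 2.54 = 185.42 cm.
Mifflin-St Jeor (male): BMR = 10(159.0909) + 6.25(185.42) − 5(26) + 5 = 1590.9091 + 1158.875 − 130 + 5 = 2624.7841 kcal/day.
TEE = 2624.7841 × 1.325 = 3477.8389 kcal/day.
Protein energy = 30% × 3477.8389 = 1043.3517 kcal.
Protein = 1043.3517 ÷ 4 kcal/g = 260.8379 g.

261 g/day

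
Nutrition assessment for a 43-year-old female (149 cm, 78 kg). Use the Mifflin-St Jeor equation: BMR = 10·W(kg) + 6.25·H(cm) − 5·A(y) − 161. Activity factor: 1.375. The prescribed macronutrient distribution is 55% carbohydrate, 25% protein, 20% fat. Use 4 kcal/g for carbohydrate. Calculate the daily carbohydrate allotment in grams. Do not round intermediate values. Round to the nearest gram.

252 g/day

Mifflin-St Jeor (female): BMR = 10(78) + 6.25(149) − 5(43) − 161 = 780 + 931.25 − 215 − 161 = 1335.25 kcal/day.
TEE = 1335.25 × 1.375 = 1835.9688 kcal/day.
Carbohydrate energy = 55% × 1835.9688 = 1009.7828 kcal.
Carbohydrate = 1009.7828 ÷ 4 kcal/g = 252.4457 g.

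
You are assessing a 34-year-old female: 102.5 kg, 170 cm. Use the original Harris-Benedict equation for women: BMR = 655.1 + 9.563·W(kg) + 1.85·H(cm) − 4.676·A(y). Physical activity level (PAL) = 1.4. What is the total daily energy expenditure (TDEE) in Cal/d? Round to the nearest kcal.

2507 Cal/d

Harris-Benedict: BMR = 655.1 + 9.563(102.5) + 1.85(170) − 4.676(34) = 1790.8235 kcal/day.
TEE = BMR × activity factor = 1790.8235 × 1.4 = 2507.1529 kcal/day.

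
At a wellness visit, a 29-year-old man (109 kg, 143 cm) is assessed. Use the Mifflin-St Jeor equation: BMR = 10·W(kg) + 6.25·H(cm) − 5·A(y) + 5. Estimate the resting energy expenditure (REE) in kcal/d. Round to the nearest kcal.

Mifflin-St Jeor (male): BMR = 10(109) + 6.25(143) − 5(29) + 5 = 1090 + 893.75 − 145 + 5 = 1843.75 kcal/day.

1844 kcal/d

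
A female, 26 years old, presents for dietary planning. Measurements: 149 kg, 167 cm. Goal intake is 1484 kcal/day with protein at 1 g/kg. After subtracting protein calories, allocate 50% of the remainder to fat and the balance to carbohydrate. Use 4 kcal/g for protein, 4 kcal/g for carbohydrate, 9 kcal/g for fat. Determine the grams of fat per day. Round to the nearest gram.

49 g/day

Protein = 1 × 149 = 149 g → 149 × 4 = 596 kcal.
Non-protein calories = 1484 − 596 = 888 kcal.
Fat: 50% × 888 = 444 kcal; carbohydrate: 444 kcal.
Fat: 444 kcal ÷ 9 kcal/g = 49.3333 g.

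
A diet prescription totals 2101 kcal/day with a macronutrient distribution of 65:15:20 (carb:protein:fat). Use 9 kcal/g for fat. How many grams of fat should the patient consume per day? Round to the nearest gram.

Fat energy = 20% × 2101 = 420.2 kcal.
At 9 kcal/g: 420.2 ÷ 9 = 46.6889 g.

47 g/day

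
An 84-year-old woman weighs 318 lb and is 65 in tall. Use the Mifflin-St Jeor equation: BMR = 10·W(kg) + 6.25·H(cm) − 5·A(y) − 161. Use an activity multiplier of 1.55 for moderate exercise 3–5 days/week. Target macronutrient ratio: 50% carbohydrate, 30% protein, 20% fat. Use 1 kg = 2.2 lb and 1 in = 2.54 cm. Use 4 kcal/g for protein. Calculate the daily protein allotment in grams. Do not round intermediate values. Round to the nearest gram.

Convert to metric: weight = 318 ÷ 2.2 = 144.5455 kg; height = 65 × 2.54 = 165.1 cm.
Mifflin-St Jeor (female): BMR = 10(144.5455) + 6.25(165.1) − 5(84) − 161 = 1445.4545 + 1031.875 − 420 − 161 = 1896.3295 kcal/day.
TEE = 1896.3295 × 1.55 = 2939.3108 kcal/day.
Protein energy = 30% × 2939.3108 = 881.7932 kcal.
Protein = 881.7932 ÷ 4 kcal/g = 220.4483 g.

220 g/day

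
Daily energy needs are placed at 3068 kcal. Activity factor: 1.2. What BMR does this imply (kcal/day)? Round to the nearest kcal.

2557 kcal/day

BMR = TEE ÷ activity factor = 3068 ÷ 1.2 = 2556.6667 kcal/day.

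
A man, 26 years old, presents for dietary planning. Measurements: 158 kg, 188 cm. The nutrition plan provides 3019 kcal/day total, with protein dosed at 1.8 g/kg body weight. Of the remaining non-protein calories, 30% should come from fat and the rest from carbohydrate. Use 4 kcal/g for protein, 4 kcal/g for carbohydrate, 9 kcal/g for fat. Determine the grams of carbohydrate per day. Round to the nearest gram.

329 g/day

Protein = 1.8 × 158 = 284.4 g → 284.4 × 4 = 1137.6 kcal.
Non-protein calories = 3019 − 1137.6 = 1881.4 kcal.
Fat: 30% × 1881.4 = 564.42 kcal; carbohydrate: 1316.98 kcal.
Carbohydrate: 1316.98 kcal ÷ 4 kcal/g = 329.245 g.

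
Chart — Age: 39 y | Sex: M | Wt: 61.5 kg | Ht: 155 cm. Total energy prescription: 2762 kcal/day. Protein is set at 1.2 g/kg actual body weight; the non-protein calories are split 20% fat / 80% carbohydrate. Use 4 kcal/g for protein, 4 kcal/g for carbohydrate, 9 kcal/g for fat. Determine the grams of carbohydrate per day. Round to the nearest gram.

Protein = 1.2 × 61.5 = 73.8 g → 73.8 × 4 = 295.2 kcal.
Non-protein calories = 2762 − 295.2 = 2466.8 kcal.
Fat: 20% × 2466.8 = 493.36 kcal; carbohydrate: 1973.44 kcal.
Carbohydrate: 1973.44 kcal ÷ 4 kcal/g = 493.36 g.

493 g/day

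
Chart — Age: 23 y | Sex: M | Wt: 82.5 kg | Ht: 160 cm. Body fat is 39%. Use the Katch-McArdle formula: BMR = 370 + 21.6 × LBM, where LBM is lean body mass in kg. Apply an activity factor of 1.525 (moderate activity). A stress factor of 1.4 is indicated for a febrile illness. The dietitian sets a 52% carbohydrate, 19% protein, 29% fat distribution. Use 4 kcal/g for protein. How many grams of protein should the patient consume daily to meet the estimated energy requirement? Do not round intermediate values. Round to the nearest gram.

LBM = 82.5 × (1 − 0.39) = 50.325 kg. Katch-McArdle: BMR = 370 + 21.6 × 50.325 = 1457.02 kcal/day.
TEE = 1457.02 × 1.525 = 2221.9555 kcal/day.
With stress factor 1.4: 2221.9555 × 1.4 = 3110.7377 kcal/day.
Protein energy = 19% × 3110.7377 = 591.0402 kcal.
Protein = 591.0402 ÷ 4 kcal/g = 147.76 g.

148 g/day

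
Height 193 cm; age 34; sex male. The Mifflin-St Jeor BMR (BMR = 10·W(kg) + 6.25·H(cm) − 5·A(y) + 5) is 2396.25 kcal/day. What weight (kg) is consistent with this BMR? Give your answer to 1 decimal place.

2396.25 = 10·W + 6.25(193) − 5(34) + 5
10·W = 2396.25 − 1041.25 = 1355, so W = 135.5 kg.

135.5 kg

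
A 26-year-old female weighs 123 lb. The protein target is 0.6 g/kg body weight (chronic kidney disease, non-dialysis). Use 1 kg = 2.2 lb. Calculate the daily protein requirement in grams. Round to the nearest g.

Weight in kg = 123 ÷ 2.2 = 55.9091 kg.
Protein = 0.6 g/kg × 55.9091 kg = 33.5455 g/day.

34 g/day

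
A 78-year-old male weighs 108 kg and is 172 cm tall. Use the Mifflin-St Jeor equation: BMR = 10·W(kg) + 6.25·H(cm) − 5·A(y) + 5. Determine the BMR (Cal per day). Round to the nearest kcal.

1770 Cal per day

Mifflin-St Jeor (male): BMR = 10(108) + 6.25(172) − 5(78) + 5 = 1080 + 1075 − 390 + 5 = 1770 kcal/day.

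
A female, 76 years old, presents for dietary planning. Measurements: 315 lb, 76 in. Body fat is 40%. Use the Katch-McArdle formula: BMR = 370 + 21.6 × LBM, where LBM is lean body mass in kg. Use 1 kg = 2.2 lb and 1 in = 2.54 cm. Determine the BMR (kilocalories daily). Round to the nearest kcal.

2226 kilocalories daily

Convert to metric: weight = 315 ÷ 2.2 = 143.1818 kg; height = 76 × 2.54 = 193.04 cm.
LBM = 143.1818 × (1 − 0.4) = 85.9091 kg. Katch-McArdle: BMR = 370 + 21.6 × 85.9091 = 2225.6364 kcal/day.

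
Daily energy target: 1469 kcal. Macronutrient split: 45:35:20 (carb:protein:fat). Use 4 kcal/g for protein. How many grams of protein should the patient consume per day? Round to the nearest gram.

Protein energy = 35% × 1469 = 514.15 kcal.
At 4 kcal/g: 514.15 ÷ 4 = 128.5375 g.

129 g/day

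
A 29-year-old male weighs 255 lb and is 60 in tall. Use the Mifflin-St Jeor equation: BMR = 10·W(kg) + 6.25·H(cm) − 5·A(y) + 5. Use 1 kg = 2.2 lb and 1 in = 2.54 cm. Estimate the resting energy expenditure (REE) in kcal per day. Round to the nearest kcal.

1972 kcal per day

Convert to metric: weight = 255 ÷ 2.2 = 115.9091 kg; height = 60 × 2.54 = 152.4 cm.
Mifflin-St Jeor (male): BMR = 10(115.9091) + 6.25(152.4) − 5(29) + 5 = 1159.0909 + 952.5 − 145 + 5 = 1971.5909 kcal/day.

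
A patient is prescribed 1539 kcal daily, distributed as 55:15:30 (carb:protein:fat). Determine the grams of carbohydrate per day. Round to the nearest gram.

212 g/day

Carbohydrate energy = 55% × 1539 = 846.45 kcal.
At 4 kcal/g: 846.45 ÷ 4 = 211.6125 g.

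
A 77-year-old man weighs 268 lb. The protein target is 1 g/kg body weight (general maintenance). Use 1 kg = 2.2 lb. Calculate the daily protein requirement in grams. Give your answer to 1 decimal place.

Weight in kg = 268 ÷ 2.2 = 121.8182 kg.
Protein = 1 g/kg × 121.8182 kg = 121.8182 g/day.

121.8 g/day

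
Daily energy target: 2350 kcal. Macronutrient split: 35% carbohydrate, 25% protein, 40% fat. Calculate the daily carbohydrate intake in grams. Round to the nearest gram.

206 g/day

Carbohydrate energy = 35% × 2350 = 822.5 kcal.
At 4 kcal/g: 822.5 ÷ 4 = 205.625 g.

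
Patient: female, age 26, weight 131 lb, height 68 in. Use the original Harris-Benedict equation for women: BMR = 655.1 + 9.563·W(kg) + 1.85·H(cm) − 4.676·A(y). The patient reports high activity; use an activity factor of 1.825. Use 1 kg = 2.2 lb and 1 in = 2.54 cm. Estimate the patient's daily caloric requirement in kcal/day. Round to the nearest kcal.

Convert to metric: weight = 131 ÷ 2.2 = 59.5455 kg; height = 68 × 2.54 = 172.72 cm.
Harris-Benedict: BMR = 655.1 + 9.563(59.5455) + 1.85(172.72) − 4.676(26) = 1422.4892 kcal/day.
TEE = BMR × activity factor = 1422.4892 × 1.825 = 2596.0428 kcal/day.

2596 kcal/day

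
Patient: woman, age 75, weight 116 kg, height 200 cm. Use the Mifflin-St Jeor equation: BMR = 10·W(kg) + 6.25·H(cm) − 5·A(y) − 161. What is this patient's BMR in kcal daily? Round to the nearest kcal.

Mifflin-St Jeor (female): BMR = 10(116) + 6.25(200) − 5(75) − 161 = 1160 + 1250 − 375 − 161 = 1874 kcal/day.

1874 kcal daily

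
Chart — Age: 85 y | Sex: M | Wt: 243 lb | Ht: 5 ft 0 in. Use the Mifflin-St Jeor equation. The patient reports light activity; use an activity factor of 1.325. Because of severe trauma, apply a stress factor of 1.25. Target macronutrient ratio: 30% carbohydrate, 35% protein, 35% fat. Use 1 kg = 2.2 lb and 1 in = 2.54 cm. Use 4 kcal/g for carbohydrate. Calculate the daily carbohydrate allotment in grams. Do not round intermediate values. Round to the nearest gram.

Convert to metric: weight = 243 ÷ 2.2 = 110.4545 kg; height = (5×12 + 0) × 2.54 = 60 × 2.54 = 152.4 cm.
Mifflin-St Jeor (male): BMR = 10(110.4545) + 6.25(152.4) − 5(85) + 5 = 1104.5455 + 952.5 − 425 + 5 = 1637.0455 kcal/day.
TEE = 1637.0455 × 1.325 = 2169.0852 kcal/day.
With stress factor 1.25: 2169.0852 × 1.25 = 2711.3565 kcal/day.
Carbohydrate energy = 30% × 2711.3565 = 813.407 kcal.
Carbohydrate = 813.407 ÷ 4 kcal/g = 203.3517 g.

203 g/day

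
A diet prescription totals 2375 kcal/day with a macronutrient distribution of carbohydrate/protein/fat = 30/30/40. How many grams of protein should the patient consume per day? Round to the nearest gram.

178 g/day

Protein energy = 30% × 2375 = 712.5 kcal.
At 4 kcal/g: 712.5 ÷ 4 = 178.125 g.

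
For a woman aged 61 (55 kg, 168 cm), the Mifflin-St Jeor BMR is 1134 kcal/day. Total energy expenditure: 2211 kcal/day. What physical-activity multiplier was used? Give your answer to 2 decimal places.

Activity factor = TEE ÷ BMR = 2211 ÷ 1134 = 1.95.

1.95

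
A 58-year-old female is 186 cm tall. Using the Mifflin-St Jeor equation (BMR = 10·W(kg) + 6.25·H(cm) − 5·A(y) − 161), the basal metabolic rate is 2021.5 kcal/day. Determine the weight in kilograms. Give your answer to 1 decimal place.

2021.5 = 10·W + 6.25(186) − 5(58) − 161
10·W = 2021.5 − 711.5 = 1310, so W = 131 kg.

131.0 kg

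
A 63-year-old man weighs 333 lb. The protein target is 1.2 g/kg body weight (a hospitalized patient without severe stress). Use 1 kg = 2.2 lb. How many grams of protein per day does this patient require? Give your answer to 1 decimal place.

Weight in kg = 333 ÷ 2.2 = 151.3636 kg.
Protein = 1.2 g/kg × 151.3636 kg = 181.6364 g/day.

181.6 g/day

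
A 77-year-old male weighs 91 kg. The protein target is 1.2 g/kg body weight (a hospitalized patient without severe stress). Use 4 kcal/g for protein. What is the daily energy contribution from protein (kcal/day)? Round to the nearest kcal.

Protein = 1.2 g/kg × 91 kg = 109.2 g/day.
Protein energy = 109.2 g × 4 kcal/g = 436.8 kcal/day.

437 kcal/day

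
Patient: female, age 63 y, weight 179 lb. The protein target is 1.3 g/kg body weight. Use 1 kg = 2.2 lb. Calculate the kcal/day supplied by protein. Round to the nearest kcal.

Weight in kg = 179 ÷ 2.2 = 81.3636 kg.
Protein = 1.3 g/kg × 81.3636 kg = 105.7727 g/day.
Protein energy = 105.7727 g × 4 kcal/g = 423.0909 kcal/day.

423 kcal/day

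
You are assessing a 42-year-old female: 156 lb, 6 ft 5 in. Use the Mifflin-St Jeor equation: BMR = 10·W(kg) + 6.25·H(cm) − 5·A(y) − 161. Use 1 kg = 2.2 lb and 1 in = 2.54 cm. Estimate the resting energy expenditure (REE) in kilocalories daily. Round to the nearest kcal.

1560 kilocalories daily

Convert to metric: weight = 156 ÷ 2.2 = 70.9091 kg; height = (6×12 + 5) × 2.54 = 77 × 2.54 = 195.58 cm.
Mifflin-St Jeor (female): BMR = 10(70.9091) + 6.25(195.58) − 5(42) − 161 = 709.0909 + 1222.375 − 210 − 161 = 1560.4659 kcal/day.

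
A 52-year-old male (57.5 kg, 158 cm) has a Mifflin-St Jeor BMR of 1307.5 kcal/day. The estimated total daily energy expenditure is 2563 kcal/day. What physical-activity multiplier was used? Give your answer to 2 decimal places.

Activity factor = TEE ÷ BMR = 2563 ÷ 1307.5 = 1.96.

1.96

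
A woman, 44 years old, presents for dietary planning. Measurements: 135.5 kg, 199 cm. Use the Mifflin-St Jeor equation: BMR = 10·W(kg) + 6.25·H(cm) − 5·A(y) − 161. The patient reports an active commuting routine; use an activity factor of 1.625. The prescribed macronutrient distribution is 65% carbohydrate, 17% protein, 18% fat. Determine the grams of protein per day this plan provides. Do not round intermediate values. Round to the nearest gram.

Mifflin-St Jeor (female): BMR = 10(135.5) + 6.25(199) − 5(44) − 161 = 1355 + 1243.75 − 220 − 161 = 2217.75 kcal/day.
TEE = 2217.75 × 1.625 = 3603.8438 kcal/day.
Protein energy = 17% × 3603.8438 = 612.6534 kcal.
Protein = 612.6534 ÷ 4 kcal/g = 153.1634 g.

153 g/day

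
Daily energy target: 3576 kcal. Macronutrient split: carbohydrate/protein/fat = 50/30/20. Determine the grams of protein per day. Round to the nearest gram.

Protein energy = 30% × 3576 = 1072.8 kcal.
At 4 kcal/g: 1072.8 ÷ 4 = 268.2 g.

268 g/day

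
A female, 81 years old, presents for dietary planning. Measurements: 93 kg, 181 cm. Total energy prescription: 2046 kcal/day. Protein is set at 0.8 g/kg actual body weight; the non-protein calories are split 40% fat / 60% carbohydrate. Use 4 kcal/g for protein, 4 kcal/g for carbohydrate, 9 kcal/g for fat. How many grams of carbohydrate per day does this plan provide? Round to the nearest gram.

262 g/day

Protein = 0.8 × 93 = 74.4 g → 74.4 × 4 = 297.6 kcal.
Non-protein calories = 2046 − 297.6 = 1748.4 kcal.
Fat: 40% × 1748.4 = 699.36 kcal; carbohydrate: 1049.04 kcal.
Carbohydrate: 1049.04 kcal ÷ 4 kcal/g = 262.26 g.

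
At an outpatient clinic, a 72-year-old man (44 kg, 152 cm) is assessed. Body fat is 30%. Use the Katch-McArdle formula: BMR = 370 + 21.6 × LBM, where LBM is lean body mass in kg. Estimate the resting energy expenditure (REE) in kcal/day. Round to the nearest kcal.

1035 kcal/day

LBM = 44 × (1 − 0.3) = 30.8 kg. Katch-McArdle: BMR = 370 + 21.6 × 30.8 = 1035.28 kcal/day.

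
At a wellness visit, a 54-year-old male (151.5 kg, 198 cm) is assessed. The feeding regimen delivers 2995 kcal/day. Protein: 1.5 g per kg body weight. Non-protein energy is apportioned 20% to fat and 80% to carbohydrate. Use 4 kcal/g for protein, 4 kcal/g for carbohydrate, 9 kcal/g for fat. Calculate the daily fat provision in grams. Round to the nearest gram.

46 g/day

Protein = 1.5 × 151.5 = 227.25 g → 227.25 × 4 = 909 kcal.
Non-protein calories = 2995 − 909 = 2086 kcal.
Fat: 20% × 2086 = 417.2 kcal; carbohydrate: 1668.8 kcal.
Fat: 417.2 kcal ÷ 9 kcal/g = 46.3556 g.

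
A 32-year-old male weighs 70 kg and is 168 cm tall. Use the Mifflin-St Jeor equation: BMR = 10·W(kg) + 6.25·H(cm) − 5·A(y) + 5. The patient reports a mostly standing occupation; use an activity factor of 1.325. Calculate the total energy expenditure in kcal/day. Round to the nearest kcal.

Mifflin-St Jeor (male): BMR = 10(70) + 6.25(168) − 5(32) + 5 = 700 + 1050 − 160 + 5 = 1595 kcal/day.
TEE = BMR × activity factor = 1595 × 1.325 = 2113.375 kcal/day.

2113 kcal/day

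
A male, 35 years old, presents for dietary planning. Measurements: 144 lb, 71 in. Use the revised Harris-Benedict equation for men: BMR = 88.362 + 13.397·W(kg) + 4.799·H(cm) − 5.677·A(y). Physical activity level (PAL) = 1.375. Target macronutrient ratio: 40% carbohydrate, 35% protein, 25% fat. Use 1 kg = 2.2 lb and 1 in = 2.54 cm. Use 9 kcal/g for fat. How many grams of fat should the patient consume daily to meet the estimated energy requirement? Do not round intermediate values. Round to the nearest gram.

Convert to metric: weight = 144 ÷ 2.2 = 65.4545 kg; height = 71 × 2.54 = 180.34 cm.
Harris-Benedict: BMR = 88.362 + 13.397(65.4545) + 4.799(180.34) − 5.677(35) = 1632.0132 kcal/day.
TEE = 1632.0132 × 1.375 = 2244.0182 kcal/day.
Fat energy = 25% × 2244.0182 = 561.0045 kcal.
Fat = 561.0045 ÷ 9 kcal/g = 62.3338 g.

62 g/day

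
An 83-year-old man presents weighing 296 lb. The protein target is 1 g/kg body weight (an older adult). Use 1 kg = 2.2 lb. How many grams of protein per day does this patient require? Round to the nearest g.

Weight in kg = 296 ÷ 2.2 = 134.5455 kg.
Protein = 1 g/kg × 134.5455 kg = 134.5455 g/day.

135 g/day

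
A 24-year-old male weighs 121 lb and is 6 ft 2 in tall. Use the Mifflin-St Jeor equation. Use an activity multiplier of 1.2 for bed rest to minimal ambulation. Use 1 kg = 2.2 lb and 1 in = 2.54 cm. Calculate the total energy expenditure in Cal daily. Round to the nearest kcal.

1932 Cal daily

Convert to metric: weight = 121 ÷ 2.2 = 55 kg; height = (6×12 + 2) × 2.54 = 74 × 2.54 = 187.96 cm.
Mifflin-St Jeor (male): BMR = 10(55) + 6.25(187.96) − 5(24) + 5 = 550 + 1174.75 − 120 + 5 = 1609.75 kcal/day.
TEE = BMR × activity factor = 1609.75 × 1.2 = 1931.7 kcal/day.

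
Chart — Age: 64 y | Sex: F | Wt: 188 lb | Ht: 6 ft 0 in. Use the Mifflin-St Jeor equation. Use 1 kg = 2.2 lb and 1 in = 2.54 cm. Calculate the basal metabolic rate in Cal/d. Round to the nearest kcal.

Convert to metric: weight = 188 ÷ 2.2 = 85.4545 kg; height = (6×12 + 0) × 2.54 = 72 × 2.54 = 182.88 cm.
Mifflin-St Jeor (female): BMR = 10(85.4545) + 6.25(182.88) − 5(64) − 161 = 854.5455 + 1143 − 320 − 161 = 1516.5455 kcal/day.

1517 Cal/d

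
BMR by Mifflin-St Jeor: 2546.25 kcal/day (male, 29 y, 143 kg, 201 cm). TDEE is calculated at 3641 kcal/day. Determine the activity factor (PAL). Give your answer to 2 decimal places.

Activity factor = TEE ÷ BMR = 3641 ÷ 2546.25 = 1.43.

1.43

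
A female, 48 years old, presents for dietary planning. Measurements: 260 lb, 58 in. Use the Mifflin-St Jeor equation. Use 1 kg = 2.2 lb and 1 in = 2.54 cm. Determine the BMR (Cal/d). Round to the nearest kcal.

Convert to metric: weight = 260 ÷ 2.2 = 118.1818 kg; height = 58 × 2.54 = 147.32 cm.
Mifflin-St Jeor (female): BMR = 10(118.1818) + 6.25(147.32) − 5(48) − 161 = 1181.8182 + 920.75 − 240 − 161 = 1701.5682 kcal/day.

1702 Cal/d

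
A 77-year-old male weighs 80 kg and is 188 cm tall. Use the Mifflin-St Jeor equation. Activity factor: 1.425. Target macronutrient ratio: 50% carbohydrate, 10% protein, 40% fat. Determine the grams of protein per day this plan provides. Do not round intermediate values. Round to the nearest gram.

57 g/day

Mifflin-St Jeor (male): BMR = 10(80) + 6.25(188) − 5(77) + 5 = 800 + 1175 − 385 + 5 = 1595 kcal/day.
TEE = 1595 × 1.425 = 2272.875 kcal/day.
Protein energy = 10% × 2272.875 = 227.2875 kcal.
Protein = 227.2875 ÷ 4 kcal/g = 56.8219 g.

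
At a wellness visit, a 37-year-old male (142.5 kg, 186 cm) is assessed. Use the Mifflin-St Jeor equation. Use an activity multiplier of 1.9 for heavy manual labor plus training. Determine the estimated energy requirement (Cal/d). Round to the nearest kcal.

Mifflin-St Jeor (male): BMR = 10(142.5) + 6.25(186) − 5(37) + 5 = 1425 + 1162.5 − 185 + 5 = 2407.5 kcal/day.
TEE = BMR × activity factor = 2407.5 × 1.9 = 4574.25 kcal/day.

4574 Cal/d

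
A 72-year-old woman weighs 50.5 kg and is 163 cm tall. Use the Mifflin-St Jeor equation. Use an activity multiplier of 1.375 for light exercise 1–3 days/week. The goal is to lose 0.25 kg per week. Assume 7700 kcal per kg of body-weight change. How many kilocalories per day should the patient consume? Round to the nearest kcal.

Mifflin-St Jeor (female): BMR = 10(50.5) + 6.25(163) − 5(72) − 161 = 505 + 1018.75 − 360 − 161 = 1002.75 kcal/day.
TEE = 1002.75 × 1.375 = 1378.7813 kcal/day.
Required daily deficit = 0.25 × 7700 ÷ 7 = 275 kcal/day.
Target intake = 1378.7813 − 275 = 1103.7813 kcal/day.

1104 kilocalories per day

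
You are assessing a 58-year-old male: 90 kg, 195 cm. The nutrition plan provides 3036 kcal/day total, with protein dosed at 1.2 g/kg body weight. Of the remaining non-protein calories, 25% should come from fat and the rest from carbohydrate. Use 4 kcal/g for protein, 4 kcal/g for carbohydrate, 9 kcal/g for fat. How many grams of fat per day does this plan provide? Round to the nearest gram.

72 g/day

Protein = 1.2 × 90 = 108 g → 108 × 4 = 432 kcal.
Non-protein calories = 3036 − 432 = 2604 kcal.
Fat: 25% × 2604 = 651 kcal; carbohydrate: 1953 kcal.
Fat: 651 kcal ÷ 9 kcal/g = 72.3333 g.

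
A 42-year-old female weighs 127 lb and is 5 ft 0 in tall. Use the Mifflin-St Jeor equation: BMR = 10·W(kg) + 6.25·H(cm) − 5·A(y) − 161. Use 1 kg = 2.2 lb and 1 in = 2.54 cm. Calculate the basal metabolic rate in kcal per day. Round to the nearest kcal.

1159 kcal per day

Convert to metric: weight = 127 ÷ 2.2 = 57.7273 kg; height = (5×12 + 0) × 2.54 = 60 × 2.54 = 152.4 cm.
Mifflin-St Jeor (female): BMR = 10(57.7273) + 6.25(152.4) − 5(42) − 161 = 577.2727 + 952.5 − 210 − 161 = 1158.7727 kcal/day.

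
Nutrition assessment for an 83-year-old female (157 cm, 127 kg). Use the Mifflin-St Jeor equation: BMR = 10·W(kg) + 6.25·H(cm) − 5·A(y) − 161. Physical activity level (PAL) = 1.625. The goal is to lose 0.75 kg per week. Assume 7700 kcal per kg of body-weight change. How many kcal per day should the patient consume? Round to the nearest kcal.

1897 kcal per day

Mifflin-St Jeor (female): BMR = 10(127) + 6.25(157) − 5(83) − 161 = 1270 + 981.25 − 415 − 161 = 1675.25 kcal/day.
TEE = 1675.25 × 1.625 = 2722.2813 kcal/day.
Required daily deficit = 0.75 × 7700 ÷ 7 = 825 kcal/day.
Target intake = 2722.2813 − 825 = 1897.2813 kcal/day.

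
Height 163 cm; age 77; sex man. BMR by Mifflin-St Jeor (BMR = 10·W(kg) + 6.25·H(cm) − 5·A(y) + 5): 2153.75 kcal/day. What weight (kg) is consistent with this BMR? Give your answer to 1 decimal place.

151.5 kg

2153.75 = 10·W + 6.25(163) − 5(77) + 5
10·W = 2153.75 − 638.75 = 1515, so W = 151.5 kg.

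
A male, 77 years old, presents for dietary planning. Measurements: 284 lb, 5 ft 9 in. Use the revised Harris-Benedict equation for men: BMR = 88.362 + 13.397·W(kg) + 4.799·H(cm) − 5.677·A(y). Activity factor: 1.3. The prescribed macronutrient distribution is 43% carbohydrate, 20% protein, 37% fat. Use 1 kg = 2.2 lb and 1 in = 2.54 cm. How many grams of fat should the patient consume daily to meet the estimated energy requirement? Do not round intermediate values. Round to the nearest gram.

Convert to metric: weight = 284 ÷ 2.2 = 129.0909 kg; height = (5×12 + 9) × 2.54 = 69 × 2.54 = 175.26 cm.
Harris-Benedict: BMR = 88.362 + 13.397(129.0909) + 4.799(175.26) − 5.677(77) = 2221.7366 kcal/day.
TEE = 2221.7366 × 1.3 = 2888.2576 kcal/day.
Fat energy = 37% × 2888.2576 = 1068.6553 kcal.
Fat = 1068.6553 ÷ 9 kcal/g = 118.7395 g.

119 g/day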